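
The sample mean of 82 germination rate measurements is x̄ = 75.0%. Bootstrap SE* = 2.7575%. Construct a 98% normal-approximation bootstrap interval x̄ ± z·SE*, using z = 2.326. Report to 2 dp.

Margin = 2.326 × 2.7575 = 6.414
Interval: 75.0 ± 6.414

(68.59, 81.41)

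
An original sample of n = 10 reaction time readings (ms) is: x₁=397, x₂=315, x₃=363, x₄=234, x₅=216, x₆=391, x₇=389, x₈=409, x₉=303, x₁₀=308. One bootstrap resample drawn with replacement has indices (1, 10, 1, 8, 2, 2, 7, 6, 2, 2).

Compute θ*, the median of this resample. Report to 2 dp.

θ* = 352.00

Resample values: 397, 308, 397, 409, 315, 315, 389, 391, 315, 315.
Sorted: 308, 315, 315, 315, 315, 389, 391, 397, 397, 409
Median = average of the two middle values = 352.00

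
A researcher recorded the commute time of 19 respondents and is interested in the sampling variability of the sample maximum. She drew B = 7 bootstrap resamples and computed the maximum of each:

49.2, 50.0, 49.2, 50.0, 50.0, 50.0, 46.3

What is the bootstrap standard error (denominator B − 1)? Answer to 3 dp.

SE* = 1.351

Bootstrap SE is the standard deviation of the 7 replicate maximums.
Mean of replicates: (49.2 + 50.0 + 49.2 + 50.0 + 50.0 + 50.0 + 46.3) / 7 = 344.7000 / 7 = 49.2429
Sum of squared deviations: (−0.0429)² + (+0.7571)² + (−0.0429)² + (+0.7571)² + (+0.7571)² + (+0.7571)² + (−2.9429)² = 10.9571
Variance = 10.9571 / 6 = 1.8262
SE* = √1.8262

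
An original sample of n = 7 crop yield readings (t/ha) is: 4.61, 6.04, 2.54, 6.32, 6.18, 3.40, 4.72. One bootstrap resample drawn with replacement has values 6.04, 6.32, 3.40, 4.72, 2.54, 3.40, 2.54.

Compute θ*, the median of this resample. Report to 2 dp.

θ* = 3.40

Sorted: 2.54, 2.54, 3.40, 3.40, 4.72, 6.04, 6.32
Median = middle value = 3.40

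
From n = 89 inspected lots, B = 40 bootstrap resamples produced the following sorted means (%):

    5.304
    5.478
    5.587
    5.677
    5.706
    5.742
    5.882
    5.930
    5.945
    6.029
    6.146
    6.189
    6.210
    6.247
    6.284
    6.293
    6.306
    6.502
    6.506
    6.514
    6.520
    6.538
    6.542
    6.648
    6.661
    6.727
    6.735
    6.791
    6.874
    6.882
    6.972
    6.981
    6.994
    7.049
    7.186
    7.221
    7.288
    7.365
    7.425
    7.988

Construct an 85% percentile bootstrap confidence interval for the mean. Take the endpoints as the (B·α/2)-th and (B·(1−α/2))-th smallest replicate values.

α = 0.15; lower rank = 40 × 0.075 = 3; upper rank = 40 × 0.925 = 37.
The 3rd smallest replicate is 5.587; the 37th is 7.288.

(5.587, 7.288)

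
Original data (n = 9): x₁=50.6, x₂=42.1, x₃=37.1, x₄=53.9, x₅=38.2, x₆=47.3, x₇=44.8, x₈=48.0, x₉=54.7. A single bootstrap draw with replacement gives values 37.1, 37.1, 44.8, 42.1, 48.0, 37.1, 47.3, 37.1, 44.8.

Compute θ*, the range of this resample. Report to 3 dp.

θ* = 10.900

Range = 48.0 − 37.1 = 10.900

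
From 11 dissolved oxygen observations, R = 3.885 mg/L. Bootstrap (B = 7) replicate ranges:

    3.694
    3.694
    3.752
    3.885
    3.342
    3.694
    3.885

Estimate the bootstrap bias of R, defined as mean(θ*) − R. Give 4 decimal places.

mean(θ*) = (3.694 + 3.694 + 3.752 + 3.885 + 3.342 + 3.694 + 3.885) / 7 = 3.70657
bias = 3.70657 − 3.885

bias = −0.1784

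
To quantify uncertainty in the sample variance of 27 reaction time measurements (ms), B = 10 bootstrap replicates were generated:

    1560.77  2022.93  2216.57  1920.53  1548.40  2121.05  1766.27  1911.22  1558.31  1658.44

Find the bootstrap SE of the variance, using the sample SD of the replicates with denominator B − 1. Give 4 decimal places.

Bootstrap SE is the standard deviation of the 10 replicate variances.
Mean of replicates: (1560.77 + 2022.93 + 2216.57 + 1920.53 + 1548.40 + 2121.05 + 1766.27 + 1911.22 + 1558.31 + 1658.44) / 10 = 18284.49000 / 10 = 1828.44900
Sum of squared deviations: (−267.67900)² + (+194.48100)² + (+388.12100)² + (+92.08100)² + (−280.04900)² + (+292.60100)² + (−62.17900)² + (+82.77100)² + (−270.13900)² + (−170.00900)² = 545229.92109
Variance = 545229.92109 / 9 = 60581.10234
SE* = √60581.10234

SE* = 246.1323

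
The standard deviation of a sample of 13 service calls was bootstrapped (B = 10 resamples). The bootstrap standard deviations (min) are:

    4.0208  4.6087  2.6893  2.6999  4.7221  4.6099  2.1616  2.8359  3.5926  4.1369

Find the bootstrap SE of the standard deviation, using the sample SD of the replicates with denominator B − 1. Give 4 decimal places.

Bootstrap SE is the standard deviation of the 10 replicate standard deviations.
Mean of replicates: (4.0208 + 4.6087 + 2.6893 + 2.6999 + 4.7221 + 4.6099 + 2.1616 + 2.8359 + 3.5926 + 4.1369) / 10 = 36.07770 / 10 = 3.60777
Sum of squared deviations: (+0.41303)² + (+1.00093)² + (−0.91847)² + (−0.90787)² + (+1.11433)² + (+1.00213)² + (−1.44617)² + (−0.77187)² + (−0.01517)² + (+0.52913)² = 8.05367
Variance = 8.05367 / 9 = 0.89485
SE* = √0.89485

SE* = 0.9460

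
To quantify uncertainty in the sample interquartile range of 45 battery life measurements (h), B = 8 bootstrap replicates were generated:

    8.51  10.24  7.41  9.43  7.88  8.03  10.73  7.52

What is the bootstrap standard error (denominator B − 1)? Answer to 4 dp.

SE* = 1.2670

Bootstrap SE is the standard deviation of the 8 replicate interquartile ranges.
Mean of replicates: (8.51 + 10.24 + 7.41 + 9.43 + 7.88 + 8.03 + 10.73 + 7.52) / 8 = 69.75000 / 8 = 8.71875
Sum of squared deviations: (−0.20875)² + (+1.52125)² + (−1.30875)² + (+0.71125)² + (−0.83875)² + (−0.68875)² + (+2.01125)² + (−1.19875)² = 11.23649
Variance = 11.23649 / 7 = 1.60521
SE* = √1.60521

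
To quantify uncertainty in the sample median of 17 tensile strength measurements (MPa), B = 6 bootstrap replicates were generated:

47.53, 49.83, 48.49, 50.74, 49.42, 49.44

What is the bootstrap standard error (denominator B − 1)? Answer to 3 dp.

Bootstrap SE is the standard deviation of the 6 replicate medians.
Mean of replicates: (47.53 + 49.83 + 48.49 + 50.74 + 49.42 + 49.44) / 6 = 295.4500 / 6 = 49.2417
Sum of squared deviations: (−1.7117)² + (+0.5883)² + (−0.7517)² + (+1.4983)² + (+0.1783)² + (+0.1983)² = 6.1571
Variance = 6.1571 / 5 = 1.2314
SE* = √1.2314

SE* = 1.110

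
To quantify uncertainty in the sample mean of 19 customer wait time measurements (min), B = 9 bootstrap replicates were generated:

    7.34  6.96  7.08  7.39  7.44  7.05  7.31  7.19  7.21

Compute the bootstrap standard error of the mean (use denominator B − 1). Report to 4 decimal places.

Bootstrap SE is the standard deviation of the 9 replicate means.
Mean of replicates: (7.34 + 6.96 + 7.08 + 7.39 + 7.44 + 7.05 + 7.31 + 7.19 + 7.21) / 9 = 64.97000 / 9 = 7.21889
Sum of squared deviations: (+0.12111)² + (−0.25889)² + (−0.13889)² + (+0.17111)² + (+0.22111)² + (−0.16889)² + (+0.09111)² + (−0.02889)² + (−0.00889)² = 0.21689
Variance = 0.21689 / 8 = 0.02711
SE* = √0.02711

SE* = 0.1647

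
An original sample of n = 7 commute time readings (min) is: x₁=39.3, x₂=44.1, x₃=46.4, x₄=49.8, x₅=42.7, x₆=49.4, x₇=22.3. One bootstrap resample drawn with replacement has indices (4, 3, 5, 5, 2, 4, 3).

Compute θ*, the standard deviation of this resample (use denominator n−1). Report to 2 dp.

θ* = 3.02

Resample values: 49.8, 46.4, 42.7, 42.7, 44.1, 49.8, 46.4.
Mean = 45.9857; sum of squared deviations = 54.5886
s² = 54.5886 / 6 = 9.0981
s = √9.0981 = 3.02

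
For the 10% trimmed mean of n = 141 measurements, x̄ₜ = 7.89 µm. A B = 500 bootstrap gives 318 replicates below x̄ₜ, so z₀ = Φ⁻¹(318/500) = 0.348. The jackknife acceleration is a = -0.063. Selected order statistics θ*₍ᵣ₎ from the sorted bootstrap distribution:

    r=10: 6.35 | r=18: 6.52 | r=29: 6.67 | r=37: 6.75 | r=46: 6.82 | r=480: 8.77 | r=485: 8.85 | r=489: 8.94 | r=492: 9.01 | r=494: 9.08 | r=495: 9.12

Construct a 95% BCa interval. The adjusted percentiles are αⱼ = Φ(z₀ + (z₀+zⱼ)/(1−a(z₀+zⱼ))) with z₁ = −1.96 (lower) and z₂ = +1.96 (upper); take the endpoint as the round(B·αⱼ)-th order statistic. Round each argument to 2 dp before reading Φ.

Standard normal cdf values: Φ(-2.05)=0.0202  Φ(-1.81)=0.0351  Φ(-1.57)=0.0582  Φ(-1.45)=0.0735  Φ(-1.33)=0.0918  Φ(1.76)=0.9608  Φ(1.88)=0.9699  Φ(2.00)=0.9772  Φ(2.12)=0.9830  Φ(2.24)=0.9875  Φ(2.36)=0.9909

(6.75, 9.12)

Lower: z₀ + z₁ = 0.348 + (-1.960) = -1.612; 1 − a(z₀+z₁) = 1 − (-0.063)(-1.612) = 0.8984; argument = 0.348 + (-1.612)/0.8984 = -1.4462 → -1.45.
α₁ = Φ(-1.45) = 0.0735; rank = round(500 × 0.0735) = 37; θ*₍37₎ = 6.75.
Upper: z₀ + z₂ = 2.308; 1 − a(z₀+z₂) = 1.1454; argument = 2.3630 → 2.36; α₂ = 0.9909; rank = 495; θ*₍495₎ = 9.12.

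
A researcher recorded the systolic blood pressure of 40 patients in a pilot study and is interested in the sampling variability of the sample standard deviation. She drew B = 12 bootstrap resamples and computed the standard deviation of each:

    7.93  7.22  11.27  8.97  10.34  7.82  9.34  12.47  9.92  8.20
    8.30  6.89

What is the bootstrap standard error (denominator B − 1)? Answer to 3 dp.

Bootstrap SE is the standard deviation of the 12 replicate standard deviations.
Mean of replicates: (7.93 + 7.22 + 11.27 + 8.97 + 10.34 + 7.82 + 9.34 + 12.47 + 9.92 + 8.20 + 8.30 + 6.89) / 12 = 108.6700 / 12 = 9.0558
Sum of squared deviations: (−1.1258)² + (−1.8358)² + (+2.2142)² + (−0.0858)² + (+1.2842)² + (−1.2358)² + (+0.2842)² + (+3.4142)² + (+0.8642)² + (−0.8558)² + (−0.7558)² + (−2.1658)² = 31.2027
Variance = 31.2027 / 11 = 2.8366
SE* = √2.8366

SE* = 1.684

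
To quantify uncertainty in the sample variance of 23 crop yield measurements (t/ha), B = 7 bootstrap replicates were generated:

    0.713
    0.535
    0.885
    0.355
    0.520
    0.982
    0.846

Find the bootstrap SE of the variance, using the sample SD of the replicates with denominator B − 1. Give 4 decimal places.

Bootstrap SE is the standard deviation of the 7 replicate variances.
Mean of replicates: (0.713 + 0.535 + 0.885 + 0.355 + 0.520 + 0.982 + 0.846) / 7 = 4.83600 / 7 = 0.69086
Sum of squared deviations: (+0.02214)² + (−0.15586)² + (+0.19414)² + (−0.33586)² + (−0.17086)² + (+0.29114)² + (+0.15514)² = 0.31330
Variance = 0.31330 / 6 = 0.05222
SE* = √0.05222

SE* = 0.2285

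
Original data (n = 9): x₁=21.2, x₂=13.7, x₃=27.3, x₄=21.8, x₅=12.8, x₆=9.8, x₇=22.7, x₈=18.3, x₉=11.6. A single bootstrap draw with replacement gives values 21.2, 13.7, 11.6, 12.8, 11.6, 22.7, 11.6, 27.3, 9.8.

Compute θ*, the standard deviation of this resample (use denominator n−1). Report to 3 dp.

θ* = 6.238

Mean = 15.8111; sum of squared deviations = 311.3489
s² = 311.3489 / 8 = 38.9186
s = √38.9186 = 6.238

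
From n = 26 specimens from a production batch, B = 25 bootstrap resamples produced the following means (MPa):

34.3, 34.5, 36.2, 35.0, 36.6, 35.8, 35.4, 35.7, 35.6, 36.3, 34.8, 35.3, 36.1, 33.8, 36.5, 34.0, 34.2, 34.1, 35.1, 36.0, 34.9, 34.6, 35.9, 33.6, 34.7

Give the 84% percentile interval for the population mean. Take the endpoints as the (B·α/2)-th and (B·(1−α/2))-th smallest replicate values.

Sorted replicates: 33.6, 33.8, 34.0, 34.1, 34.2, 34.3, 34.5, 34.6, 34.7, 34.8, 34.9, 35.0, 35.1, 35.3, 35.4, 35.6, 35.7, 35.8, 35.9, 36.0, 36.1, 36.2, 36.3, 36.5, 36.6
α = 0.16; lower rank = 25 × 0.080 = 2; upper rank = 25 × 0.920 = 23.
The 2nd smallest replicate is 33.8; the 23rd is 36.3.

(33.8, 36.3)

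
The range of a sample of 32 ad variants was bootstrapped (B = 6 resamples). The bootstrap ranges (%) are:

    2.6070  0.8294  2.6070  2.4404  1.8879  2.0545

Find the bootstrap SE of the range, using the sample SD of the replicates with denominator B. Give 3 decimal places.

Bootstrap SE is the standard deviation of the 6 replicate ranges.
Mean of replicates: (2.6070 + 0.8294 + 2.6070 + 2.4404 + 1.8879 + 2.0545) / 6 = 12.42620 / 6 = 2.07103
Sum of squared deviations: (+0.53597)² + (−1.24163)² + (+0.53597)² + (+0.36937)² + (−0.18313)² + (−0.01653)² = 2.28642
Variance = 2.28642 / 6 = 0.38107
SE* = √0.38107

SE* = 0.617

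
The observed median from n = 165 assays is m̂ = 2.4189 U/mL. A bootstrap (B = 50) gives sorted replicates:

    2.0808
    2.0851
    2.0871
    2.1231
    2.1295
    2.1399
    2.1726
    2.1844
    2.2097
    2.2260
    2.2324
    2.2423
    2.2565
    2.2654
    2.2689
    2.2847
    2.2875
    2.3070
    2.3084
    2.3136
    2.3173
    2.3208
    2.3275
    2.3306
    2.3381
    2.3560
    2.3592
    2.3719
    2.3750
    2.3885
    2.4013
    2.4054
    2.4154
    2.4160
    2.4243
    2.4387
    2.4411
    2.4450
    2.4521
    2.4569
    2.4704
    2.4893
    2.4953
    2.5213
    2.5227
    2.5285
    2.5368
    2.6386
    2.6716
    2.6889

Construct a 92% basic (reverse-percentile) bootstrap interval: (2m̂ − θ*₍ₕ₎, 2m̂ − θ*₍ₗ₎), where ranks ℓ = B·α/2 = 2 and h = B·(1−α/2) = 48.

(2.1992, 2.7527)

Percentile endpoints at ranks 2 and 48: θ*₍2₎ = 2.0851, θ*₍48₎ = 2.6386.
Basic interval reflects these around m̂:
  lower = 2 × 2.4189 − 2.6386 = 2.1992
  upper = 2 × 2.4189 − 2.0851 = 2.7527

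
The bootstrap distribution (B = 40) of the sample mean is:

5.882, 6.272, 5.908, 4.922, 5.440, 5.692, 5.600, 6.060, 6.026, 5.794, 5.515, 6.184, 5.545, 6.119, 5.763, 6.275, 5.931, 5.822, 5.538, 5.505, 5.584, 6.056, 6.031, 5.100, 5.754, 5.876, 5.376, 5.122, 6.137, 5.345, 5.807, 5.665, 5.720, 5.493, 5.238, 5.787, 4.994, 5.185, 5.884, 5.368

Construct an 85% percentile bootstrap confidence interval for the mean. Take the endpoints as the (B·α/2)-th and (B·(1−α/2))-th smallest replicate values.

Sorted replicates: 4.922, 4.994, 5.100, 5.122, 5.185, 5.238, 5.345, 5.368, 5.376, 5.440, 5.493, 5.505, 5.515, 5.538, 5.545, 5.584, 5.600, 5.665, 5.692, 5.720, 5.754, 5.763, 5.787, 5.794, 5.807, 5.822, 5.876, 5.882, 5.884, 5.908, 5.931, 6.026, 6.031, 6.056, 6.060, 6.119, 6.137, 6.184, 6.272, 6.275
α = 0.15; lower rank = 40 × 0.075 = 3; upper rank = 40 × 0.925 = 37.
The 3rd smallest replicate is 5.100; the 37th is 6.137.

(5.100, 6.137)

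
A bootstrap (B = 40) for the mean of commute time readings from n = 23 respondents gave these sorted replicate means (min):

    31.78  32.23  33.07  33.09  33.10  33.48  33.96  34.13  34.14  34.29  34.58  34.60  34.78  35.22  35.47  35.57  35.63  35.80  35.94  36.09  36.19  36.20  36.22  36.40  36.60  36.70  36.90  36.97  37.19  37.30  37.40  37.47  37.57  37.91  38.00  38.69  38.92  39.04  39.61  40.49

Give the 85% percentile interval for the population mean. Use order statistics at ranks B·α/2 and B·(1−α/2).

(33.07, 38.92)

α = 0.15; lower rank = 40 × 0.075 = 3; upper rank = 40 × 0.925 = 37.
The 3rd smallest replicate is 33.07; the 37th is 38.92.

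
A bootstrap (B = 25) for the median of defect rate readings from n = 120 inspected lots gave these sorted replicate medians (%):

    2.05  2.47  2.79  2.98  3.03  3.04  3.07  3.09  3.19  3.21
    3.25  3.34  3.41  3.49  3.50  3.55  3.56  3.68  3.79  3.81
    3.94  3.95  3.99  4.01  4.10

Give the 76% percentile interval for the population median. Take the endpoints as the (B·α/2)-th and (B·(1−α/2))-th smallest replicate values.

(2.79, 3.95)

α = 0.24; lower rank = 25 × 0.120 = 3; upper rank = 25 × 0.880 = 22.
The 3rd smallest replicate is 2.79; the 22nd is 3.95.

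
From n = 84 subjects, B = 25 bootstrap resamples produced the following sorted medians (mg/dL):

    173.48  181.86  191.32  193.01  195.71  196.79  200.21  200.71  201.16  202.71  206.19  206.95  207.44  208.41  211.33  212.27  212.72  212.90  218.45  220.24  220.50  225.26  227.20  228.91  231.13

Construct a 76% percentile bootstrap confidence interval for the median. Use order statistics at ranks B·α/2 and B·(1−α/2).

(191.32, 225.26)

α = 0.24; lower rank = 25 × 0.120 = 3; upper rank = 25 × 0.880 = 22.
The 3rd smallest replicate is 191.32; the 22nd is 225.26.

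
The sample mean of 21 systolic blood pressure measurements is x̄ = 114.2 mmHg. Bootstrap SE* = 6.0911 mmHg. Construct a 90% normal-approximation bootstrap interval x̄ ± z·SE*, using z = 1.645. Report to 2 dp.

Margin = 1.645 × 6.0911 = 10.020
Interval: 114.2 ± 10.020

(104.18, 124.22)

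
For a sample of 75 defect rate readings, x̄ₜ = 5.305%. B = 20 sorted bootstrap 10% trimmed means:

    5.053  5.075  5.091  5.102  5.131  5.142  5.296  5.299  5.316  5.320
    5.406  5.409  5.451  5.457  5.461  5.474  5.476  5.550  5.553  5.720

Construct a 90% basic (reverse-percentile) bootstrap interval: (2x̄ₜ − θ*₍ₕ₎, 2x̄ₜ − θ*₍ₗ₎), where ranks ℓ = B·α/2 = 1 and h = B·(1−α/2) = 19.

(5.057, 5.557)

Percentile endpoints at ranks 1 and 19: θ*₍1₎ = 5.053, θ*₍19₎ = 5.553.
Basic interval reflects these around x̄ₜ:
  lower = 2 × 5.305 − 5.553 = 5.057
  upper = 2 × 5.305 − 5.053 = 5.557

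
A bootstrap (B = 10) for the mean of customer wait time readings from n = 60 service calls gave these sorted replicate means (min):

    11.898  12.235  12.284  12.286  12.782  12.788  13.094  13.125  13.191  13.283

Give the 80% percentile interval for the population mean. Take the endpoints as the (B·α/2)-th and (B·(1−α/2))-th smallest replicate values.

α = 0.20; lower rank = 10 × 0.100 = 1; upper rank = 10 × 0.900 = 9.
The 1st smallest replicate is 11.898; the 9th is 13.191.

(11.898, 13.191)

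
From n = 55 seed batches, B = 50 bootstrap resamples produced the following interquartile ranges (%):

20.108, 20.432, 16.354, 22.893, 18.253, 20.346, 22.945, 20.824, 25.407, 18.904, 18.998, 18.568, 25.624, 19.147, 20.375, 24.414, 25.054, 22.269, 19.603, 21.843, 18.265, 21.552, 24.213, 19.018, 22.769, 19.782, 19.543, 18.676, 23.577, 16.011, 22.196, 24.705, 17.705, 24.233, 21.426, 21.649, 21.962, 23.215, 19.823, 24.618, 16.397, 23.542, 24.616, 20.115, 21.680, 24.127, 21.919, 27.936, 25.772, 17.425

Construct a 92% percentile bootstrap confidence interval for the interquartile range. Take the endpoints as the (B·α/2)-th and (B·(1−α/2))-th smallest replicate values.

Sorted replicates: 16.011, 16.354, 16.397, 17.425, 17.705, 18.253, 18.265, 18.568, 18.676, 18.904, 18.998, 19.018, 19.147, 19.543, 19.603, 19.782, 19.823, 20.108, 20.115, 20.346, 20.375, 20.432, 20.824, 21.426, 21.552, 21.649, 21.680, 21.843, 21.919, 21.962, 22.196, 22.269, 22.769, 22.893, 22.945, 23.215, 23.542, 23.577, 24.127, 24.213, 24.233, 24.414, 24.616, 24.618, 24.705, 25.054, 25.407, 25.624, 25.772, 27.936
α = 0.08; lower rank = 50 × 0.040 = 2; upper rank = 50 × 0.960 = 48.
The 2nd smallest replicate is 16.354; the 48th is 25.624.

(16.354, 25.624)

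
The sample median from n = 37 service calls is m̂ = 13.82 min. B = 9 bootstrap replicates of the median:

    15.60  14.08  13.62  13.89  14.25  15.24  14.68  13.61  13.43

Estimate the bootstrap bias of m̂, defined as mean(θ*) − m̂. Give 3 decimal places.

mean(θ*) = (15.60 + 14.08 + 13.62 + 13.89 + 14.25 + 15.24 + 14.68 + 13.61 + 13.43) / 9 = 14.2667
bias = 14.2667 − 13.82

bias = +0.447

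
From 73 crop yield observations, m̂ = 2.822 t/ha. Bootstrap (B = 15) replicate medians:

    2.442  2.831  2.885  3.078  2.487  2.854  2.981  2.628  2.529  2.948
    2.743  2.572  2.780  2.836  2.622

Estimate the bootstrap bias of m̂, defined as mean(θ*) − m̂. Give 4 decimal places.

bias = −0.0743

mean(θ*) = (2.442 + 2.831 + 2.885 + 3.078 + 2.487 + 2.854 + 2.981 + 2.628 + 2.529 + 2.948 + 2.743 + 2.572 + 2.780 + 2.836 + 2.622) / 15 = 2.74773
bias = 2.74773 − 2.822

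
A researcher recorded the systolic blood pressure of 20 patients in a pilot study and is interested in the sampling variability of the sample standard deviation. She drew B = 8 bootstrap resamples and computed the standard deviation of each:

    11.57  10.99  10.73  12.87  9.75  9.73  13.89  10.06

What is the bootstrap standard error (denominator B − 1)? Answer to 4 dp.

SE* = 1.5114

Bootstrap SE is the standard deviation of the 8 replicate standard deviations.
Mean of replicates: (11.57 + 10.99 + 10.73 + 12.87 + 9.75 + 9.73 + 13.89 + 10.06) / 8 = 89.59000 / 8 = 11.19875
Sum of squared deviations: (+0.37125)² + (−0.20875)² + (−0.46875)² + (+1.67125)² + (−1.44875)² + (−1.46875)² + (+2.69125)² + (−1.13875)² = 15.98989
Variance = 15.98989 / 7 = 2.28427
SE* = √2.28427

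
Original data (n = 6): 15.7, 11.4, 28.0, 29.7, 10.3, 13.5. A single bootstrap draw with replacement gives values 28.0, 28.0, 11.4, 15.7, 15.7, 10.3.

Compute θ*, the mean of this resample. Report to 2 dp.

Mean = (28.0 + 28.0 + 11.4 + 15.7 + 15.7 + 10.3) / 6 = 109.10 / 6 = 18.18

θ* = 18.18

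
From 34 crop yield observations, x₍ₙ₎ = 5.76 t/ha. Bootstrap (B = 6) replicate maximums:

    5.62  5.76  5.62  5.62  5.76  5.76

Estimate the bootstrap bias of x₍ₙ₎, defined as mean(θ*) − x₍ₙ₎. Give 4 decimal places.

bias = −0.0700

mean(θ*) = (5.62 + 5.76 + 5.62 + 5.62 + 5.76 + 5.76) / 6 = 5.69000
bias = 5.69000 − 5.76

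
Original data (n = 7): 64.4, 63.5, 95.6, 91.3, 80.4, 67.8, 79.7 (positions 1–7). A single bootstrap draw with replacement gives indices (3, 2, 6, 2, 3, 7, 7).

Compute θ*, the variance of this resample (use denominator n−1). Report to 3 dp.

θ* = 191.631

Resample values: 95.6, 63.5, 67.8, 63.5, 95.6, 79.7, 79.7.
Mean = 77.9143; sum of squared deviations = 1149.7886
s² = 1149.7886 / 6 = 191.6314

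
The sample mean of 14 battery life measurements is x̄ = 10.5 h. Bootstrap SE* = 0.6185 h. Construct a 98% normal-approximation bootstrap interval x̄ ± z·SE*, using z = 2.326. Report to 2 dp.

(9.06, 11.94)

Margin = 2.326 × 0.6185 = 1.439
Interval: 10.5 ± 1.439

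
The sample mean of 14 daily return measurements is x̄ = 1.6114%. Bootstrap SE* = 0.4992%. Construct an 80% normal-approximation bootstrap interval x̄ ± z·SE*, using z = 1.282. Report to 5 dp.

(0.97143, 2.25137)

Margin = 1.282 × 0.4992 = 0.639974
Interval: 1.6114 ± 0.639974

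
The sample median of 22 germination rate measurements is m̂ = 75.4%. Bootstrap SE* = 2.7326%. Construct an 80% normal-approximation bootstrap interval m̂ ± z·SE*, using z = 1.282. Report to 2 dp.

(71.90, 78.90)

Margin = 1.282 × 2.7326 = 3.503
Interval: 75.4 ± 3.503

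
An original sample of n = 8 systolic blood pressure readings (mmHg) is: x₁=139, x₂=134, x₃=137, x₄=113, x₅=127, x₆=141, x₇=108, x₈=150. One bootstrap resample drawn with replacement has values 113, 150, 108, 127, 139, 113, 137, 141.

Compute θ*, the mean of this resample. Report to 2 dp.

θ* = 128.50

Mean = (113 + 150 + 108 + 127 + 139 + 113 + 137 + 141) / 8 = 1028.0 / 8 = 128.50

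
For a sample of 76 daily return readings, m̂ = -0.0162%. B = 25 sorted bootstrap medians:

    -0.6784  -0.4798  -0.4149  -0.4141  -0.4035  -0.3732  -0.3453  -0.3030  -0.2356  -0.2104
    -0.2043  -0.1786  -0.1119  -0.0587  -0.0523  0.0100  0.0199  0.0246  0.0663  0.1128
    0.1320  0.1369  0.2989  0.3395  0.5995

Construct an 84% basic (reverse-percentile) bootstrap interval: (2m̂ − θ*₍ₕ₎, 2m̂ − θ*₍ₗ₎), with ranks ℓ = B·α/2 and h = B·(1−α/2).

(-0.3313, 0.4474)

Percentile endpoints at ranks 2 and 23: θ*₍2₎ = -0.4798, θ*₍23₎ = 0.2989.
Basic interval reflects these around m̂:
  lower = 2 × -0.0162 − 0.2989 = -0.3313
  upper = 2 × -0.0162 − -0.4798 = 0.4474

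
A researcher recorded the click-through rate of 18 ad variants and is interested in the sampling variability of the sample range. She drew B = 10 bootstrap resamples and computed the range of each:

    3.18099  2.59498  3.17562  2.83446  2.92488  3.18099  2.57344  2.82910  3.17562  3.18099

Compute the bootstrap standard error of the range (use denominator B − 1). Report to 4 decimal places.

Bootstrap SE is the standard deviation of the 10 replicate ranges.
Mean of replicates: (3.18099 + 2.59498 + 3.17562 + 2.83446 + 2.92488 + 3.18099 + 2.57344 + 2.82910 + 3.17562 + 3.18099) / 10 = 29.651070 / 10 = 2.965107
Sum of squared deviations: (+0.215883)² + (−0.370127)² + (+0.210513)² + (−0.130647)² + (−0.040227)² + (+0.215883)² + (−0.391667)² + (−0.136007)² + (+0.210513)² + (+0.215883)² = 0.556030
Variance = 0.556030 / 9 = 0.061781
SE* = √0.061781

SE* = 0.2486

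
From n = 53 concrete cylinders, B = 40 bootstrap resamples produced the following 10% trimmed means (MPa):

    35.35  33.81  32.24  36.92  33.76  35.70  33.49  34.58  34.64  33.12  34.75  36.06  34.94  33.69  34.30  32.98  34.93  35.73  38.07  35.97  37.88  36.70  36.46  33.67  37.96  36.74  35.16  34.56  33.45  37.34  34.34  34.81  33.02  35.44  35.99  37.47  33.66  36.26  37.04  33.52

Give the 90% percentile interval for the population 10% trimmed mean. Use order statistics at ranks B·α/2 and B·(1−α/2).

Sorted replicates: 32.24, 32.98, 33.02, 33.12, 33.45, 33.49, 33.52, 33.66, 33.67, 33.69, 33.76, 33.81, 34.30, 34.34, 34.56, 34.58, 34.64, 34.75, 34.81, 34.93, 34.94, 35.16, 35.35, 35.44, 35.70, 35.73, 35.97, 35.99, 36.06, 36.26, 36.46, 36.70, 36.74, 36.92, 37.04, 37.34, 37.47, 37.88, 37.96, 38.07
α = 0.10; lower rank = 40 × 0.050 = 2; upper rank = 40 × 0.950 = 38.
The 2nd smallest replicate is 32.98; the 38th is 37.88.

(32.98, 37.88)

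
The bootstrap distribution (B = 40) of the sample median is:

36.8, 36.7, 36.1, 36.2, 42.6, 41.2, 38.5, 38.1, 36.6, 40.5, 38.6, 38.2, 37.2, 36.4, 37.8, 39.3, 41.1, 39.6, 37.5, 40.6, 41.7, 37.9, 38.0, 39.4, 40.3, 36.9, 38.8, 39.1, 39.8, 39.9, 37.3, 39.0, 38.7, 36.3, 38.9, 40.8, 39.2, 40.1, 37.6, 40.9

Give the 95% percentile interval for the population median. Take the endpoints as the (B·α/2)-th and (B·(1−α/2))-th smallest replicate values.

Sorted replicates: 36.1, 36.2, 36.3, 36.4, 36.6, 36.7, 36.8, 36.9, 37.2, 37.3, 37.5, 37.6, 37.8, 37.9, 38.0, 38.1, 38.2, 38.5, 38.6, 38.7, 38.8, 38.9, 39.0, 39.1, 39.2, 39.3, 39.4, 39.6, 39.8, 39.9, 40.1, 40.3, 40.5, 40.6, 40.8, 40.9, 41.1, 41.2, 41.7, 42.6
α = 0.05; lower rank = 40 × 0.025 = 1; upper rank = 40 × 0.975 = 39.
The 1st smallest replicate is 36.1; the 39th is 41.7.

(36.1, 41.7)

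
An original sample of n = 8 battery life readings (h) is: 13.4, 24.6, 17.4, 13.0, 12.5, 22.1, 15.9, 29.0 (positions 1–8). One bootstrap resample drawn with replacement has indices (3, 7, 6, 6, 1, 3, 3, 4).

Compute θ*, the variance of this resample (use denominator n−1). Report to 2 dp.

θ* = 11.68

Resample values: 17.4, 15.9, 22.1, 22.1, 13.4, 17.4, 17.4, 13.0.
Mean = 17.3375; sum of squared deviations = 81.7588
s² = 81.7588 / 7 = 11.6798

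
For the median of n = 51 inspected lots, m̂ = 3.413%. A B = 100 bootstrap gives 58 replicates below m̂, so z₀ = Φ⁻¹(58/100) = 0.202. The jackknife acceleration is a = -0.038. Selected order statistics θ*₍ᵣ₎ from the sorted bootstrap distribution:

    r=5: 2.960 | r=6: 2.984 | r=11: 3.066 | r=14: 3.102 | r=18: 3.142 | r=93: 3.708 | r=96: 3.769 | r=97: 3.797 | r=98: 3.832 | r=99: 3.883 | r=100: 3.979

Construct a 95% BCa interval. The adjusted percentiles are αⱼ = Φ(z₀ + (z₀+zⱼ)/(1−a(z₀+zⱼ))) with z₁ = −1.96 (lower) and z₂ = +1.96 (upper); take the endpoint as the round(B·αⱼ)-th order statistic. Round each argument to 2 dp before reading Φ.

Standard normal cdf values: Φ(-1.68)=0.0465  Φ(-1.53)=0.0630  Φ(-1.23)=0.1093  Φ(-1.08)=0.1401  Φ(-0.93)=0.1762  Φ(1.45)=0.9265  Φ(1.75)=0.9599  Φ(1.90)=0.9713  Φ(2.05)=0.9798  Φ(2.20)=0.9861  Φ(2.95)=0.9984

Lower: z₀ + z₁ = 0.202 + (-1.960) = -1.758; 1 − a(z₀+z₁) = 1 − (-0.038)(-1.758) = 0.9332; argument = 0.202 + (-1.758)/0.9332 = -1.6818 → -1.68.
α₁ = Φ(-1.68) = 0.0465; rank = round(100 × 0.0465) = 5; θ*₍5₎ = 2.960.
Upper: z₀ + z₂ = 2.162; 1 − a(z₀+z₂) = 1.0822; argument = 2.1999 → 2.20; α₂ = 0.9861; rank = 99; θ*₍99₎ = 3.883.

(2.960, 3.883)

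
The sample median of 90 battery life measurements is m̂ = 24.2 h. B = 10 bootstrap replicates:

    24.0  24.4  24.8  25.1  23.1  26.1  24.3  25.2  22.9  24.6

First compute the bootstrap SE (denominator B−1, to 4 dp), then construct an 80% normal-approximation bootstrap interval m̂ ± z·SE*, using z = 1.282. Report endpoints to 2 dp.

Mean of replicates = 24.4500; sum of squared deviations = 8.3050; SE* = √(8.3050/9) = 0.9606
Margin = 1.282 × 0.9606 = 1.231
Interval: 24.2 ± 1.231

(22.97, 25.43)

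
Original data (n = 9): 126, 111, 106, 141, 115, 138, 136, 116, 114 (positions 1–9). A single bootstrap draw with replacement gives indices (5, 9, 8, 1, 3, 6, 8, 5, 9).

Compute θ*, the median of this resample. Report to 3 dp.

θ* = 115.000

Resample values: 115, 114, 116, 126, 106, 138, 116, 115, 114.
Sorted: 106, 114, 114, 115, 115, 116, 116, 126, 138
Median = middle value = 115.000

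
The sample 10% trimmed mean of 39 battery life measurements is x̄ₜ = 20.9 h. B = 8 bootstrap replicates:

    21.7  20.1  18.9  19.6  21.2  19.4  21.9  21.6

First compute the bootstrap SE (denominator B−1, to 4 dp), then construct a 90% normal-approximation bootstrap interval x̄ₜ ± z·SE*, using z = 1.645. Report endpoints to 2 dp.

Mean of replicates = 20.5500; sum of squared deviations = 9.8200; SE* = √(9.8200/7) = 1.1844
Margin = 1.645 × 1.1844 = 1.948
Interval: 20.9 ± 1.948

(18.95, 22.85)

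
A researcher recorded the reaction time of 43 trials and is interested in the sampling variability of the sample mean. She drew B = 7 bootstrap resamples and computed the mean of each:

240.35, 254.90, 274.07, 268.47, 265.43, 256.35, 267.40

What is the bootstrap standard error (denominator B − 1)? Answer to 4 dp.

SE* = 11.3466

Bootstrap SE is the standard deviation of the 7 replicate means.
Mean of replicates: (240.35 + 254.90 + 274.07 + 268.47 + 265.43 + 256.35 + 267.40) / 7 = 1826.97000 / 7 = 260.99571
Sum of squared deviations: (−20.64571)² + (−6.09571)² + (+13.07429)² + (+7.47429)² + (+4.43429)² + (−4.64571)² + (+6.40429)² = 772.46557
Variance = 772.46557 / 6 = 128.74426
SE* = √128.74426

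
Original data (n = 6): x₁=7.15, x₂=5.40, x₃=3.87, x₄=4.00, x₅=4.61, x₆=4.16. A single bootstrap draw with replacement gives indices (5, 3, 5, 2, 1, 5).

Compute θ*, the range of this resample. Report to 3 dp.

θ* = 3.280

Resample values: 4.61, 3.87, 4.61, 5.40, 7.15, 4.61.
Range = 7.15 − 3.87 = 3.280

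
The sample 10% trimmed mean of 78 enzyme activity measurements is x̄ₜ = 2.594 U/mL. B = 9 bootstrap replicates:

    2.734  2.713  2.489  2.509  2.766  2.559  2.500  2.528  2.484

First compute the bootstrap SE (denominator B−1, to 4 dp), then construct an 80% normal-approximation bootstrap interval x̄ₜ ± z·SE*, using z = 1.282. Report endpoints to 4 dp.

Mean of replicates = 2.5869; sum of squared deviations = 0.1077; SE* = √(0.1077/8) = 0.1160
Margin = 1.282 × 0.1160 = 0.14871
Interval: 2.594 ± 0.14871

(2.4453, 2.7427)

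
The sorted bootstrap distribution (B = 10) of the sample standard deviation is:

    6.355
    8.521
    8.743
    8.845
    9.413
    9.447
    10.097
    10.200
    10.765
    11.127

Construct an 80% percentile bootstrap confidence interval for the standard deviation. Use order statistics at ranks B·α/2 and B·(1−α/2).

α = 0.20; lower rank = 10 × 0.100 = 1; upper rank = 10 × 0.900 = 9.
The 1st smallest replicate is 6.355; the 9th is 10.765.

(6.355, 10.765)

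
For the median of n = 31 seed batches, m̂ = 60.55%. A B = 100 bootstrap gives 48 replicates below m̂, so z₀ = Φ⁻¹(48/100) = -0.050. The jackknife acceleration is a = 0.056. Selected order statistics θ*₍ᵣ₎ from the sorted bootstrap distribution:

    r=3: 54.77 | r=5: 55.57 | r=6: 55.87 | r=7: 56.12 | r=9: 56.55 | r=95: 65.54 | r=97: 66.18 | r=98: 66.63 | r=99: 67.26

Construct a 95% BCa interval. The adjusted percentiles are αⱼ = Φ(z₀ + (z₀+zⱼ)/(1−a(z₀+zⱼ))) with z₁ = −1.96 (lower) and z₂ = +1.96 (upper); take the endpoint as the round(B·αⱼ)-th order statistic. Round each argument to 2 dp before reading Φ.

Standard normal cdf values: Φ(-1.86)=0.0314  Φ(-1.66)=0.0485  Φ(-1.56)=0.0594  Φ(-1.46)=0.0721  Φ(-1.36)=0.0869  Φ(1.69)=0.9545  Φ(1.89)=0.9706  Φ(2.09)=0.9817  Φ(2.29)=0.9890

(54.77, 66.63)

Lower: z₀ + z₁ = -0.050 + (-1.960) = -2.010; 1 − a(z₀+z₁) = 1 − (0.056)(-2.010) = 1.1126; argument = -0.050 + (-2.010)/1.1126 = -1.8566 → -1.86.
α₁ = Φ(-1.86) = 0.0314; rank = round(100 × 0.0314) = 3; θ*₍3₎ = 54.77.
Upper: z₀ + z₂ = 1.910; 1 − a(z₀+z₂) = 0.8930; argument = 2.0888 → 2.09; α₂ = 0.9817; rank = 98; θ*₍98₎ = 66.63.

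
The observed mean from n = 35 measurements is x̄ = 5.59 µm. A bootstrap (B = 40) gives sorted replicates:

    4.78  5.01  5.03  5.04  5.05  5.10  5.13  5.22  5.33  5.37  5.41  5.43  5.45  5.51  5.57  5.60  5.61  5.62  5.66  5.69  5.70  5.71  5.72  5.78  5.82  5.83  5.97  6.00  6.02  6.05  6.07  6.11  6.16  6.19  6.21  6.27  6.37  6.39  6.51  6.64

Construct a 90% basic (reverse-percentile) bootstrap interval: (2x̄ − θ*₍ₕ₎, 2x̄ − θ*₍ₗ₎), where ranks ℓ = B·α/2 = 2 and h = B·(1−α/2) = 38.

Percentile endpoints at ranks 2 and 38: θ*₍2₎ = 5.01, θ*₍38₎ = 6.39.
Basic interval reflects these around x̄:
  lower = 2 × 5.59 − 6.39 = 4.79
  upper = 2 × 5.59 − 5.01 = 6.17

(4.79, 6.17)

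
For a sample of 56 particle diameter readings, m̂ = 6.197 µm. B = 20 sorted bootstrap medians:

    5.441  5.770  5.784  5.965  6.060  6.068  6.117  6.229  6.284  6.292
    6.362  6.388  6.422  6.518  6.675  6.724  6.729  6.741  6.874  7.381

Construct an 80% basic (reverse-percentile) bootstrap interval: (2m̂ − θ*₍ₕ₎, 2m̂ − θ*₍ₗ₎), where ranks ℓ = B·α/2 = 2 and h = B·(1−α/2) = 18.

(5.653, 6.624)

Percentile endpoints at ranks 2 and 18: θ*₍2₎ = 5.770, θ*₍18₎ = 6.741.
Basic interval reflects these around m̂:
  lower = 2 × 6.197 − 6.741 = 5.653
  upper = 2 × 6.197 − 5.770 = 6.624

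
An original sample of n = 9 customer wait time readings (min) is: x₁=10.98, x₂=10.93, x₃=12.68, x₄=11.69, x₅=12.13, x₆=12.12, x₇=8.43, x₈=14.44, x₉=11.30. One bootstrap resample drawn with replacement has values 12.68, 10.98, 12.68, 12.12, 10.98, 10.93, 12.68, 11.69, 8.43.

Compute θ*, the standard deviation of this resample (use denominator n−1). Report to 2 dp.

Mean = 11.4633; sum of squared deviations = 14.8762
s² = 14.8762 / 8 = 1.8595
s = √1.8595 = 1.36

θ* = 1.36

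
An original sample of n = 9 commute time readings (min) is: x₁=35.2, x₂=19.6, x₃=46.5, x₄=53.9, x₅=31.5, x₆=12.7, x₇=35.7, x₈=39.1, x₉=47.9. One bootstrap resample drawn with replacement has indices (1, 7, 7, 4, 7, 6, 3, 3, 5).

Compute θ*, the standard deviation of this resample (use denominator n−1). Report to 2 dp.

θ* = 11.70

Resample values: 35.2, 35.7, 35.7, 53.9, 35.7, 12.7, 46.5, 46.5, 31.5.
Mean = 37.0444; sum of squared deviations = 1095.1422
s² = 1095.1422 / 8 = 136.8928
s = √136.8928 = 11.70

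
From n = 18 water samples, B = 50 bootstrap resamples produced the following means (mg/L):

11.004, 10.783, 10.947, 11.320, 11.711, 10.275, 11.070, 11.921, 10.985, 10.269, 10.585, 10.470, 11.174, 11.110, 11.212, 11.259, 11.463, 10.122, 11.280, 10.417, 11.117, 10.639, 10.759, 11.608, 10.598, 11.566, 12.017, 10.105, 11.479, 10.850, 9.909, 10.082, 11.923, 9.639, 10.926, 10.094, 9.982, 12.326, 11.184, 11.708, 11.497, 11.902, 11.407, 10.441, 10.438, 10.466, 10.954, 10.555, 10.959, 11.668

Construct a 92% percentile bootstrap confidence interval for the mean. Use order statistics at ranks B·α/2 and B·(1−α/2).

Sorted replicates: 9.639, 9.909, 9.982, 10.082, 10.094, 10.105, 10.122, 10.269, 10.275, 10.417, 10.438, 10.441, 10.466, 10.470, 10.555, 10.585, 10.598, 10.639, 10.759, 10.783, 10.850, 10.926, 10.947, 10.954, 10.959, 10.985, 11.004, 11.070, 11.110, 11.117, 11.174, 11.184, 11.212, 11.259, 11.280, 11.320, 11.407, 11.463, 11.479, 11.497, 11.566, 11.608, 11.668, 11.708, 11.711, 11.902, 11.921, 11.923, 12.017, 12.326
α = 0.08; lower rank = 50 × 0.040 = 2; upper rank = 50 × 0.960 = 48.
The 2nd smallest replicate is 9.909; the 48th is 11.923.

(9.909, 11.923)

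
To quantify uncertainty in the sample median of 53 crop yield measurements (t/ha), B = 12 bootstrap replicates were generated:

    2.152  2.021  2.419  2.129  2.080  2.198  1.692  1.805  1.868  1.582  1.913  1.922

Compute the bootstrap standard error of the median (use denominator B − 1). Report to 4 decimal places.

Bootstrap SE is the standard deviation of the 12 replicate medians.
Mean of replicates: (2.152 + 2.021 + 2.419 + 2.129 + 2.080 + 2.198 + 1.692 + 1.805 + 1.868 + 1.582 + 1.913 + 1.922) / 12 = 23.78100 / 12 = 1.98175
Sum of squared deviations: (+0.17025)² + (+0.03925)² + (+0.43725)² + (+0.14725)² + (+0.09825)² + (+0.21625)² + (−0.28975)² + (−0.17675)² + (−0.11375)² + (−0.39975)² + (−0.06875)² + (−0.05975)² = 0.59604
Variance = 0.59604 / 11 = 0.05419
SE* = √0.05419

SE* = 0.2328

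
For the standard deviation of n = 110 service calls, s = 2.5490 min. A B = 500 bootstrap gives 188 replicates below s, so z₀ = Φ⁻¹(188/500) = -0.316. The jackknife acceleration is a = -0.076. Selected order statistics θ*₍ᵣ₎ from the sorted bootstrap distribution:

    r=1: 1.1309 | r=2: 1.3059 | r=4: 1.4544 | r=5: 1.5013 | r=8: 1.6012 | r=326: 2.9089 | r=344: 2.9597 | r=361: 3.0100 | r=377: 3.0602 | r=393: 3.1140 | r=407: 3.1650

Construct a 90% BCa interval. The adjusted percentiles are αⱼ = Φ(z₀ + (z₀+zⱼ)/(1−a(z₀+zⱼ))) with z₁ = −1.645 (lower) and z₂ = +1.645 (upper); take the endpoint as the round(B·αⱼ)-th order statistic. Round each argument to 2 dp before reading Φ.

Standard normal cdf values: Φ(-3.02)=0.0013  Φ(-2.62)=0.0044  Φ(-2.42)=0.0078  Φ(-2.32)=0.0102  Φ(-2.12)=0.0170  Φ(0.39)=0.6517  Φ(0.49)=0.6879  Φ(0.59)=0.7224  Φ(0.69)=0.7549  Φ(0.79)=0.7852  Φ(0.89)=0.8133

(1.3059, 3.1650)

Lower: z₀ + z₁ = -0.316 + (-1.645) = -1.961; 1 − a(z₀+z₁) = 1 − (-0.076)(-1.961) = 0.8510; argument = -0.316 + (-1.961)/0.8510 = -2.6204 → -2.62.
α₁ = Φ(-2.62) = 0.0044; rank = round(500 × 0.0044) = 2; θ*₍2₎ = 1.3059.
Upper: z₀ + z₂ = 1.329; 1 − a(z₀+z₂) = 1.1010; argument = 0.8911 → 0.89; α₂ = 0.8133; rank = 407; θ*₍407₎ = 3.1650.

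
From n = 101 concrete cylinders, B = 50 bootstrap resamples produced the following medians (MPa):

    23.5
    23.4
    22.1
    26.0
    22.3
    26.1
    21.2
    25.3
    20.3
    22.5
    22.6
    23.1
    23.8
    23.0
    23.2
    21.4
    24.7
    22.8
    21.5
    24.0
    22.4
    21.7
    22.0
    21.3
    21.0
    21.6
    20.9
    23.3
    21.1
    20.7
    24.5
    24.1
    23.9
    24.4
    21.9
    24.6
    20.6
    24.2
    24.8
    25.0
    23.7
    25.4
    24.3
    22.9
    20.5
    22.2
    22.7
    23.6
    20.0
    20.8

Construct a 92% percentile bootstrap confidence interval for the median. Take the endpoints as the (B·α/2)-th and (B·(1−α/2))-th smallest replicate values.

(20.3, 25.4)

Sorted replicates: 20.0, 20.3, 20.5, 20.6, 20.7, 20.8, 20.9, 21.0, 21.1, 21.2, 21.3, 21.4, 21.5, 21.6, 21.7, 21.9, 22.0, 22.1, 22.2, 22.3, 22.4, 22.5, 22.6, 22.7, 22.8, 22.9, 23.0, 23.1, 23.2, 23.3, 23.4, 23.5, 23.6, 23.7, 23.8, 23.9, 24.0, 24.1, 24.2, 24.3, 24.4, 24.5, 24.6, 24.7, 24.8, 25.0, 25.3, 25.4, 26.0, 26.1
α = 0.08; lower rank = 50 × 0.040 = 2; upper rank = 50 × 0.960 = 48.
The 2nd smallest replicate is 20.3; the 48th is 25.4.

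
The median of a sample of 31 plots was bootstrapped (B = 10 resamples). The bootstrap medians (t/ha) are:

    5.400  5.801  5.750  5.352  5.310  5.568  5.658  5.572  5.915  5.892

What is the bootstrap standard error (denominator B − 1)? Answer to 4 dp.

Bootstrap SE is the standard deviation of the 10 replicate medians.
Mean of replicates: (5.400 + 5.801 + 5.750 + 5.352 + 5.310 + 5.568 + 5.658 + 5.572 + 5.915 + 5.892) / 10 = 56.218000 / 10 = 5.621800
Sum of squared deviations: (−0.221800)² + (+0.179200)² + (+0.128200)² + (−0.269800)² + (−0.311800)² + (−0.053800)² + (+0.036200)² + (−0.049800)² + (+0.293200)² + (+0.270200)² = 0.433414
Variance = 0.433414 / 9 = 0.048157
SE* = √0.048157

SE* = 0.2194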